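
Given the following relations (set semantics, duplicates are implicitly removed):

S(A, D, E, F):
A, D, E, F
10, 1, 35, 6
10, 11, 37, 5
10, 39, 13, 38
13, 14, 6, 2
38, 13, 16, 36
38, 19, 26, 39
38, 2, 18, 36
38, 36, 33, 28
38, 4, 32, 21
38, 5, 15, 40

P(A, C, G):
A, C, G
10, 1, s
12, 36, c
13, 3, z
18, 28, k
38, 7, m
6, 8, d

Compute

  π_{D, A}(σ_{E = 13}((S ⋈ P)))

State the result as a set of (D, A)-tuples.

{(39, 10)}

Natural join on A: {(10, 1, 35, 6, 1, s), (10, 11, 37, 5, 1, s), (10, 39, 13, 38, 1, s), (13, 14, 6, 2, 3, z), (38, 13, 16, 36, 7, m), (38, 19, 26, 39, 7, m), (38, 2, 18, 36, 7, m), (38, 36, 33, 28, 7, m), (38, 4, 32, 21, 7, m), (38, 5, 15, 40, 7, m)}
Selection E = 13: {(10, 39, 13, 38, 1, s)}
π[D, A]: project onto (D, A) → {(39, 10)}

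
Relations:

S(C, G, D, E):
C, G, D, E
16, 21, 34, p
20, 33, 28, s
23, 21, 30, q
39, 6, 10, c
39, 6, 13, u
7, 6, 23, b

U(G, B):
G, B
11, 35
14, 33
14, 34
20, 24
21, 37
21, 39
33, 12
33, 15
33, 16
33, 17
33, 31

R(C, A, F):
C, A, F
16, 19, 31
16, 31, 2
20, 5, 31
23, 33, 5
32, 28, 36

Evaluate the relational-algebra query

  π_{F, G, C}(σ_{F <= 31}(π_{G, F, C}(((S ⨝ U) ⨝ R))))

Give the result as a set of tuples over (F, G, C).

Joining S and U on G yields {(16, 21, 34, p, 37), (16, 21, 34, p, 39), (20, 33, 28, s, 12), (20, 33, 28, s, 15), (20, 33, 28, s, 16), (20, 33, 28, s, 17), (20, 33, 28, s, 31), (23, 21, 30, q, 37), (23, 21, 30, q, 39)}.
Joining (S ⨝ U) and R on C yields {(16, 21, 34, p, 37, 19, 31), (16, 21, 34, p, 37, 31, 2), (16, 21, 34, p, 39, 19, 31), (16, 21, 34, p, 39, 31, 2), (20, 33, 28, s, 12, 5, 31), (20, 33, 28, s, 15, 5, 31), (20, 33, 28, s, 16, 5, 31), (20, 33, 28, s, 17, 5, 31), (20, 33, 28, s, 31, 5, 31), (23, 21, 30, q, 37, 33, 5), (23, 21, 30, q, 39, 33, 5)}.
π_{G, F, C} gives {(21, 2, 16), (21, 31, 16), (21, 5, 23), (33, 31, 20)} (7 duplicate(s) eliminated).
σ[F <= 31]: keep tuples satisfying F <= 31 → {(21, 2, 16), (21, 31, 16), (21, 5, 23), (33, 31, 20)}
π_{F, G, C} gives {(2, 21, 16), (31, 21, 16), (31, 33, 20), (5, 21, 23)}.

{(2, 21, 16), (31, 21, 16), (31, 33, 20), (5, 21, 23)}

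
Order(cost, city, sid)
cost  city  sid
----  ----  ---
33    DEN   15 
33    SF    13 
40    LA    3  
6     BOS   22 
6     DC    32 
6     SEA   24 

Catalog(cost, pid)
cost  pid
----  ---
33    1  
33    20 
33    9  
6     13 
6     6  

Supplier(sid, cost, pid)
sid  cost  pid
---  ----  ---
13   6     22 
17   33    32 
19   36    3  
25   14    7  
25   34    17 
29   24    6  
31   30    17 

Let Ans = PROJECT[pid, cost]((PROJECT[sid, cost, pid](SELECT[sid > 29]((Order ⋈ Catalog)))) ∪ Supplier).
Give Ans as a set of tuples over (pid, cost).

{(13, 6), (17, 30), (17, 34), (22, 6), (3, 36), (32, 33), (6, 24), (6, 6), (7, 14)}

Order ⋈ Catalog (natural join on cost): {(33, DEN, 15, 1), (33, DEN, 15, 20), (33, DEN, 15, 9), (33, SF, 13, 1), (33, SF, 13, 20), (33, SF, 13, 9), (6, BOS, 22, 13), (6, BOS, 22, 6), (6, DC, 32, 13), (6, DC, 32, 6), (6, SEA, 24, 13), (6, SEA, 24, 6)}
σ[sid > 29]: keep tuples satisfying sid > 29 → {(6, DC, 32, 13), (6, DC, 32, 6)}
Keep only column(s) sid, cost, pid: {(32, 6, 13), (32, 6, 6)}
Taking the union: {(13, 6, 22), (17, 33, 32), (19, 36, 3), (25, 14, 7), (25, 34, 17), (29, 24, 6), (31, 30, 17), (32, 6, 13), (32, 6, 6)}
Keep only column(s) pid, cost: {(13, 6), (17, 30), (17, 34), (22, 6), (3, 36), (32, 33), (6, 24), (6, 6), (7, 14)}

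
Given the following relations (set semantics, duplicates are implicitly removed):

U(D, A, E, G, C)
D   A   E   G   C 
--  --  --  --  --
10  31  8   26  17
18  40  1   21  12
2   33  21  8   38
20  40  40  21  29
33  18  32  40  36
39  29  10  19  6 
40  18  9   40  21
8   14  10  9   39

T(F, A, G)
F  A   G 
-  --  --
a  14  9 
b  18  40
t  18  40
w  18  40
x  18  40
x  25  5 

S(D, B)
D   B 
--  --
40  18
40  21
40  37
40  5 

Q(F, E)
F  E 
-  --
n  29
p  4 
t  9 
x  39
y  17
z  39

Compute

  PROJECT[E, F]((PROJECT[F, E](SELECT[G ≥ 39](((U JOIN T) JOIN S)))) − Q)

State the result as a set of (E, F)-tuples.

Joining U and T on A, G yields {(33, 18, 32, 40, 36, b), (33, 18, 32, 40, 36, t), (33, 18, 32, 40, 36, w), (33, 18, 32, 40, 36, x), (40, 18, 9, 40, 21, b), (40, 18, 9, 40, 21, t), (40, 18, 9, 40, 21, w), (40, 18, 9, 40, 21, x), (8, 14, 10, 9, 39, a)}.
Joining (U JOIN T) and S on D yields {(40, 18, 9, 40, 21, b, 18), (40, 18, 9, 40, 21, b, 21), (40, 18, 9, 40, 21, b, 37), (40, 18, 9, 40, 21, b, 5), (40, 18, 9, 40, 21, t, 18), (40, 18, 9, 40, 21, t, 21), (40, 18, 9, 40, 21, t, 37), (40, 18, 9, 40, 21, t, 5), (40, 18, 9, 40, 21, w, 18), (40, 18, 9, 40, 21, w, 21), (40, 18, 9, 40, 21, w, 37), (40, 18, 9, 40, 21, w, 5), (40, 18, 9, 40, 21, x, 18), (40, 18, 9, 40, 21, x, 21), (40, 18, 9, 40, 21, x, 37), (40, 18, 9, 40, 21, x, 5)}.
σ[G ≥ 39]: keep tuples satisfying G ≥ 39 → {(40, 18, 9, 40, 21, b, 18), (40, 18, 9, 40, 21, b, 21), (40, 18, 9, 40, 21, b, 37), (40, 18, 9, 40, 21, b, 5), (40, 18, 9, 40, 21, t, 18), (40, 18, 9, 40, 21, t, 21), (40, 18, 9, 40, 21, t, 37), (40, 18, 9, 40, 21, t, 5), (40, 18, 9, 40, 21, w, 18), (40, 18, 9, 40, 21, w, 21), (40, 18, 9, 40, 21, w, 37), (40, 18, 9, 40, 21, w, 5), (40, 18, 9, 40, 21, x, 18), (40, 18, 9, 40, 21, x, 21), (40, 18, 9, 40, 21, x, 37), (40, 18, 9, 40, 21, x, 5)}
Keep only column(s) F, E (12 duplicate(s) eliminated): {(b, 9), (t, 9), (w, 9), (x, 9)}
Set difference of the two operands is {(b, 9), (w, 9), (x, 9)}.
Keep only column(s) E, F: {(9, b), (9, w), (9, x)}

{(9, b), (9, w), (9, x)}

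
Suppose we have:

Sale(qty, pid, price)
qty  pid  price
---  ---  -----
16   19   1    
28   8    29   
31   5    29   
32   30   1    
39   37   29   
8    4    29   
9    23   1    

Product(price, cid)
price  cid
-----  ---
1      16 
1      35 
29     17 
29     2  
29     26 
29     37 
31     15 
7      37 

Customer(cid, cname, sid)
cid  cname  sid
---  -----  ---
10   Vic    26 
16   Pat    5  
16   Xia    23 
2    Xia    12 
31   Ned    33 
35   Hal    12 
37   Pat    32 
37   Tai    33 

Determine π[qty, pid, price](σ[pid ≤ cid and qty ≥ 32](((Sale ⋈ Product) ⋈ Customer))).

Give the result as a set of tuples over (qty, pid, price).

{(32, 30, 1), (39, 37, 29)}

Joining Sale and Product on price yields {(16, 19, 1, 16), (16, 19, 1, 35), (28, 8, 29, 17), (28, 8, 29, 2), (28, 8, 29, 26), (28, 8, 29, 37), (31, 5, 29, 17), (31, 5, 29, 2), (31, 5, 29, 26), (31, 5, 29, 37), (32, 30, 1, 16), (32, 30, 1, 35), (39, 37, 29, 17), (39, 37, 29, 2), (39, 37, 29, 26), (39, 37, 29, 37), (8, 4, 29, 17), (8, 4, 29, 2), (8, 4, 29, 26), (8, 4, 29, 37), (9, 23, 1, 16), (9, 23, 1, 35)}.
Joining (Sale ⋈ Product) and Customer on cid yields {(16, 19, 1, 16, Pat, 5), (16, 19, 1, 16, Xia, 23), (16, 19, 1, 35, Hal, 12), (28, 8, 29, 2, Xia, 12), (28, 8, 29, 37, Pat, 32), (28, 8, 29, 37, Tai, 33), (31, 5, 29, 2, Xia, 12), (31, 5, 29, 37, Pat, 32), (31, 5, 29, 37, Tai, 33), (32, 30, 1, 16, Pat, 5), (32, 30, 1, 16, Xia, 23), (32, 30, 1, 35, Hal, 12), (39, 37, 29, 2, Xia, 12), (39, 37, 29, 37, Pat, 32), (39, 37, 29, 37, Tai, 33), (8, 4, 29, 2, Xia, 12), (8, 4, 29, 37, Pat, 32), (8, 4, 29, 37, Tai, 33), (9, 23, 1, 16, Pat, 5), (9, 23, 1, 16, Xia, 23), (9, 23, 1, 35, Hal, 12)}.
Apply σ_{pid ≤ cid and qty ≥ 32}; surviving tuples: {(32, 30, 1, 35, Hal, 12), (39, 37, 29, 37, Pat, 32), (39, 37, 29, 37, Tai, 33)}
Keep only column(s) qty, pid, price (1 duplicate(s) eliminated): {(32, 30, 1), (39, 37, 29)}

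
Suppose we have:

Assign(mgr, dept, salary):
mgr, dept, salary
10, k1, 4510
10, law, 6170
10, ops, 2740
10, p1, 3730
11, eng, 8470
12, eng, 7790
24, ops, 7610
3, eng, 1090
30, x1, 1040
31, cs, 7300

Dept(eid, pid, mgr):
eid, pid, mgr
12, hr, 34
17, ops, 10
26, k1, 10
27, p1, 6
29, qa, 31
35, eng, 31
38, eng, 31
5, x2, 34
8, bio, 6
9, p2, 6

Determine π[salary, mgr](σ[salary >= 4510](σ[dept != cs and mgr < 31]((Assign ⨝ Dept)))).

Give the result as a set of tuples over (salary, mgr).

Assign ⋈ Dept (natural join on mgr): {(10, k1, 4510, 17, ops), (10, k1, 4510, 26, k1), (10, law, 6170, 17, ops), (10, law, 6170, 26, k1), (10, ops, 2740, 17, ops), (10, ops, 2740, 26, k1), (10, p1, 3730, 17, ops), (10, p1, 3730, 26, k1), (31, cs, 7300, 29, qa), (31, cs, 7300, 35, eng), (31, cs, 7300, 38, eng)}
Selection dept != cs and mgr < 31: {(10, k1, 4510, 17, ops), (10, k1, 4510, 26, k1), (10, law, 6170, 17, ops), (10, law, 6170, 26, k1), (10, ops, 2740, 17, ops), (10, ops, 2740, 26, k1), (10, p1, 3730, 17, ops), (10, p1, 3730, 26, k1)}
Selection salary >= 4510: {(10, k1, 4510, 17, ops), (10, k1, 4510, 26, k1), (10, law, 6170, 17, ops), (10, law, 6170, 26, k1)}
Keep only column(s) salary, mgr (2 duplicate(s) eliminated): {(4510, 10), (6170, 10)}

{(4510, 10), (6170, 10)}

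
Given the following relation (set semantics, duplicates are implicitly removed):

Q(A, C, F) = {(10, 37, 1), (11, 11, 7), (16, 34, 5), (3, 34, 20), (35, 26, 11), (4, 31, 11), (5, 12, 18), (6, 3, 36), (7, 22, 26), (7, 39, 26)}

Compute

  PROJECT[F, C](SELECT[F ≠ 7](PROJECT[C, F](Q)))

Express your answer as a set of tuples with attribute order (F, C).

π[C, F]: project onto (C, F) → {(11, 7), (12, 18), (22, 26), (26, 11), (3, 36), (31, 11), (34, 20), (34, 5), (37, 1), (39, 26)}
Filtering on F ≠ 7 leaves {(12, 18), (22, 26), (26, 11), (3, 36), (31, 11), (34, 20), (34, 5), (37, 1), (39, 26)}.
π[F, C]: project onto (F, C) → {(1, 37), (11, 26), (11, 31), (18, 12), (20, 34), (26, 22), (26, 39), (36, 3), (5, 34)}

{(1, 37), (11, 26), (11, 31), (18, 12), (20, 34), (26, 22), (26, 39), (36, 3), (5, 34)}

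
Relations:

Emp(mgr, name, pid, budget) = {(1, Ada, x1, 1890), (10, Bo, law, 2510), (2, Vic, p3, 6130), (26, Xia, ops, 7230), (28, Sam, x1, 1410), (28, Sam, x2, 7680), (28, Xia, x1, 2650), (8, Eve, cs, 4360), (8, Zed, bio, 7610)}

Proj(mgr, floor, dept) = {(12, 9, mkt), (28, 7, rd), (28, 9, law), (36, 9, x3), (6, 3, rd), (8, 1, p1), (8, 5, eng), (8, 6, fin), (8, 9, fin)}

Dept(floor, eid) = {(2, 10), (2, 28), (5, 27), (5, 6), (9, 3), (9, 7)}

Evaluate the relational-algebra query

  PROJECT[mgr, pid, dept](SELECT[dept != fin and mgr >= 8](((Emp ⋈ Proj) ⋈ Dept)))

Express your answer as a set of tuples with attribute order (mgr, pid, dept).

Emp ⋈ Proj (natural join on mgr): {(28, Sam, x1, 1410, 7, rd), (28, Sam, x1, 1410, 9, law), (28, Sam, x2, 7680, 7, rd), (28, Sam, x2, 7680, 9, law), (28, Xia, x1, 2650, 7, rd), (28, Xia, x1, 2650, 9, law), (8, Eve, cs, 4360, 1, p1), (8, Eve, cs, 4360, 5, eng), (8, Eve, cs, 4360, 6, fin), (8, Eve, cs, 4360, 9, fin), (8, Zed, bio, 7610, 1, p1), (8, Zed, bio, 7610, 5, eng), (8, Zed, bio, 7610, 6, fin), (8, Zed, bio, 7610, 9, fin)}
(Emp ⋈ Proj) ⋈ Dept (natural join on floor): {(28, Sam, x1, 1410, 9, law, 3), (28, Sam, x1, 1410, 9, law, 7), (28, Sam, x2, 7680, 9, law, 3), (28, Sam, x2, 7680, 9, law, 7), (28, Xia, x1, 2650, 9, law, 3), (28, Xia, x1, 2650, 9, law, 7), (8, Eve, cs, 4360, 5, eng, 27), (8, Eve, cs, 4360, 5, eng, 6), (8, Eve, cs, 4360, 9, fin, 3), (8, Eve, cs, 4360, 9, fin, 7), (8, Zed, bio, 7610, 5, eng, 27), (8, Zed, bio, 7610, 5, eng, 6), (8, Zed, bio, 7610, 9, fin, 3), (8, Zed, bio, 7610, 9, fin, 7)}
Selection dept != fin and mgr >= 8: {(28, Sam, x1, 1410, 9, law, 3), (28, Sam, x1, 1410, 9, law, 7), (28, Sam, x2, 7680, 9, law, 3), (28, Sam, x2, 7680, 9, law, 7), (28, Xia, x1, 2650, 9, law, 3), (28, Xia, x1, 2650, 9, law, 7), (8, Eve, cs, 4360, 5, eng, 27), (8, Eve, cs, 4360, 5, eng, 6), (8, Zed, bio, 7610, 5, eng, 27), (8, Zed, bio, 7610, 5, eng, 6)}
π_{mgr, pid, dept} gives {(28, x1, law), (28, x2, law), (8, bio, eng), (8, cs, eng)} (6 duplicate(s) eliminated).

{(28, x1, law), (28, x2, law), (8, bio, eng), (8, cs, eng)}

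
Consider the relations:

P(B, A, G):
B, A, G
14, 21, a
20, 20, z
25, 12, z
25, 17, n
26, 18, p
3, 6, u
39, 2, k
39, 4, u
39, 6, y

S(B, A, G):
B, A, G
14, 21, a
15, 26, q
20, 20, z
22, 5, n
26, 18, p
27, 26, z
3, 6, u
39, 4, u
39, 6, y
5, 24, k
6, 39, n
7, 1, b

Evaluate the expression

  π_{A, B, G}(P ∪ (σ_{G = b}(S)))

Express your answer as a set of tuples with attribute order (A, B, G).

Apply σ_{G = b}; surviving tuples: {(7, 1, b)}
Union: {(14, 21, a), (20, 20, z), (25, 12, z), (25, 17, n), (26, 18, p), (3, 6, u), (39, 2, k), (39, 4, u), (39, 6, y)} with {(7, 1, b)} → {(14, 21, a), (20, 20, z), (25, 12, z), (25, 17, n), (26, 18, p), (3, 6, u), (39, 2, k), (39, 4, u), (39, 6, y), (7, 1, b)}
π_{A, B, G} gives {(1, 7, b), (12, 25, z), (17, 25, n), (18, 26, p), (2, 39, k), (20, 20, z), (21, 14, a), (4, 39, u), (6, 3, u), (6, 39, y)}.

{(1, 7, b), (12, 25, z), (17, 25, n), (18, 26, p), (2, 39, k), (20, 20, z), (21, 14, a), (4, 39, u), (6, 3, u), (6, 39, y)}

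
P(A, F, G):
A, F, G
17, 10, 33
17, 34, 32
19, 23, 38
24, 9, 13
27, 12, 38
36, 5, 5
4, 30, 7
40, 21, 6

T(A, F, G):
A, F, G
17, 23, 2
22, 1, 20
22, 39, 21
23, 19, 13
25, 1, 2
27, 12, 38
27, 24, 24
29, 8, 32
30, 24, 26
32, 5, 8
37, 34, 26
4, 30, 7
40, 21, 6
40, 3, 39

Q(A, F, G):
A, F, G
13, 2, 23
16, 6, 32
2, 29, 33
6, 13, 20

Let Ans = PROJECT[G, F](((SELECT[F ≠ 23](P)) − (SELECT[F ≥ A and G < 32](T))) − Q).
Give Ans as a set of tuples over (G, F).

{(13, 9), (32, 34), (33, 10), (38, 12), (5, 5), (6, 21)}

Apply σ_{F ≠ 23}; surviving tuples: {(17, 10, 33), (17, 34, 32), (24, 9, 13), (27, 12, 38), (36, 5, 5), (4, 30, 7), (40, 21, 6)}
Apply σ_{F ≥ A and G < 32}; surviving tuples: {(17, 23, 2), (22, 39, 21), (4, 30, 7)}
Difference: {(17, 10, 33), (17, 34, 32), (24, 9, 13), (27, 12, 38), (36, 5, 5), (4, 30, 7), (40, 21, 6)} with {(17, 23, 2), (22, 39, 21), (4, 30, 7)} → {(17, 10, 33), (17, 34, 32), (24, 9, 13), (27, 12, 38), (36, 5, 5), (40, 21, 6)}
Difference: {(17, 10, 33), (17, 34, 32), (24, 9, 13), (27, 12, 38), (36, 5, 5), (40, 21, 6)} with {(13, 2, 23), (16, 6, 32), (2, 29, 33), (6, 13, 20)} → {(17, 10, 33), (17, 34, 32), (24, 9, 13), (27, 12, 38), (36, 5, 5), (40, 21, 6)}
Projecting to G, F: {(13, 9), (32, 34), (33, 10), (38, 12), (5, 5), (6, 21)}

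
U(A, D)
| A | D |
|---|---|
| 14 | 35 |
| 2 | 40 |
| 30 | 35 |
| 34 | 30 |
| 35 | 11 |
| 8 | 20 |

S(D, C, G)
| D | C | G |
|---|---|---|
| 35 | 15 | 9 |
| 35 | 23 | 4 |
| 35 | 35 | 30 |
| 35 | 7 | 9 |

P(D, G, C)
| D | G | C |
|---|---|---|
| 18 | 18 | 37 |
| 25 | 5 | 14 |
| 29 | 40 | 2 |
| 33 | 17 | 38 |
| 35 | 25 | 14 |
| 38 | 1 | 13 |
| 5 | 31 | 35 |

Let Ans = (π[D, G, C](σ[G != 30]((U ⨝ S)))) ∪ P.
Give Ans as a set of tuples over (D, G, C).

{(18, 18, 37), (25, 5, 14), (29, 40, 2), (33, 17, 38), (35, 25, 14), (35, 4, 23), (35, 9, 15), (35, 9, 7), (38, 1, 13), (5, 31, 35)}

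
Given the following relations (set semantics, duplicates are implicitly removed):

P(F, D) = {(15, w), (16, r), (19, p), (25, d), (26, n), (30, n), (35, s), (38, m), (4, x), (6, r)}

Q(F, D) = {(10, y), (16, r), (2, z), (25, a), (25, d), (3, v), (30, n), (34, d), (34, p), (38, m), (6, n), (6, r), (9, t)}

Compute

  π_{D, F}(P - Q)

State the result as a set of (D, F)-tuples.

{(n, 26), (p, 19), (s, 35), (w, 15), (x, 4)}

Taking the difference: {(15, w), (19, p), (26, n), (35, s), (4, x)}
π_{D, F} gives {(n, 26), (p, 19), (s, 35), (w, 15), (x, 4)}.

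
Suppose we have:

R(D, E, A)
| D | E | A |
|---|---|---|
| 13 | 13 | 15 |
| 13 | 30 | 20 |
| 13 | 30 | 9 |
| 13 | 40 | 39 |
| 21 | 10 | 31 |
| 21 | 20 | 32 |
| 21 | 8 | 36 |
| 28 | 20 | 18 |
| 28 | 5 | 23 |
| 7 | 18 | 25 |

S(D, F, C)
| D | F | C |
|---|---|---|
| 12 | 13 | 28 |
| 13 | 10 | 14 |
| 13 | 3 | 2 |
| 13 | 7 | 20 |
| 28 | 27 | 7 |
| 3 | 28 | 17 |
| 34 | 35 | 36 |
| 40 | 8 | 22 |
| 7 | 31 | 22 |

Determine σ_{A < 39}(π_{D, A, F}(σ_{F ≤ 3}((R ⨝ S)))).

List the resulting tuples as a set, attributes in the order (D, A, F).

{(13, 15, 3), (13, 20, 3), (13, 9, 3)}

Joining R and S on D yields {(13, 13, 15, 10, 14), (13, 13, 15, 3, 2), (13, 13, 15, 7, 20), (13, 30, 20, 10, 14), (13, 30, 20, 3, 2), (13, 30, 20, 7, 20), (13, 30, 9, 10, 14), (13, 30, 9, 3, 2), (13, 30, 9, 7, 20), (13, 40, 39, 10, 14), (13, 40, 39, 3, 2), (13, 40, 39, 7, 20), (28, 20, 18, 27, 7), (28, 5, 23, 27, 7), (7, 18, 25, 31, 22)}.
σ[F ≤ 3]: keep tuples satisfying F ≤ 3 → {(13, 13, 15, 3, 2), (13, 30, 20, 3, 2), (13, 30, 9, 3, 2), (13, 40, 39, 3, 2)}
π[D, A, F]: project onto (D, A, F) → {(13, 15, 3), (13, 20, 3), (13, 39, 3), (13, 9, 3)}
σ[A < 39]: keep tuples satisfying A < 39 → {(13, 15, 3), (13, 20, 3), (13, 9, 3)}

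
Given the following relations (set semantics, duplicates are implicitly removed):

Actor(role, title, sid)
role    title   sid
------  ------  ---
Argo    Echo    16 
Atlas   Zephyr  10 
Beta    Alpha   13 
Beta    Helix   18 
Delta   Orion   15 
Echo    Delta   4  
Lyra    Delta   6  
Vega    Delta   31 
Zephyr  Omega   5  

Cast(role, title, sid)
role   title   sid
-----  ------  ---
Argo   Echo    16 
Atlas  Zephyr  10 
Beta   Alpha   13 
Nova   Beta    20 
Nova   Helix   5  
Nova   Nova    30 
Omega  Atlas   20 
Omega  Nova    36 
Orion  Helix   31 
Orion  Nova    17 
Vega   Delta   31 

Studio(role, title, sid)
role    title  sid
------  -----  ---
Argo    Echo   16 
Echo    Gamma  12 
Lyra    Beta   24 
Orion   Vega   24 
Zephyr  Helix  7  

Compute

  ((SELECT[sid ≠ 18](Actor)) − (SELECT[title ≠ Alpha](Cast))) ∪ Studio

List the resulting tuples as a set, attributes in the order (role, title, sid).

σ[sid ≠ 18]: keep tuples satisfying sid ≠ 18 → {(Argo, Echo, 16), (Atlas, Zephyr, 10), (Beta, Alpha, 13), (Delta, Orion, 15), (Echo, Delta, 4), (Lyra, Delta, 6), (Vega, Delta, 31), (Zephyr, Omega, 5)}
σ[title ≠ Alpha]: keep tuples satisfying title ≠ Alpha → {(Argo, Echo, 16), (Atlas, Zephyr, 10), (Nova, Beta, 20), (Nova, Helix, 5), (Nova, Nova, 30), (Omega, Atlas, 20), (Omega, Nova, 36), (Orion, Helix, 31), (Orion, Nova, 17), (Vega, Delta, 31)}
Taking the difference: {(Beta, Alpha, 13), (Delta, Orion, 15), (Echo, Delta, 4), (Lyra, Delta, 6), (Zephyr, Omega, 5)}
Taking the union: {(Argo, Echo, 16), (Beta, Alpha, 13), (Delta, Orion, 15), (Echo, Delta, 4), (Echo, Gamma, 12), (Lyra, Beta, 24), (Lyra, Delta, 6), (Orion, Vega, 24), (Zephyr, Helix, 7), (Zephyr, Omega, 5)}

{(Argo, Echo, 16), (Beta, Alpha, 13), (Delta, Orion, 15), (Echo, Delta, 4), (Echo, Gamma, 12), (Lyra, Beta, 24), (Lyra, Delta, 6), (Orion, Vega, 24), (Zephyr, Helix, 7), (Zephyr, Omega, 5)}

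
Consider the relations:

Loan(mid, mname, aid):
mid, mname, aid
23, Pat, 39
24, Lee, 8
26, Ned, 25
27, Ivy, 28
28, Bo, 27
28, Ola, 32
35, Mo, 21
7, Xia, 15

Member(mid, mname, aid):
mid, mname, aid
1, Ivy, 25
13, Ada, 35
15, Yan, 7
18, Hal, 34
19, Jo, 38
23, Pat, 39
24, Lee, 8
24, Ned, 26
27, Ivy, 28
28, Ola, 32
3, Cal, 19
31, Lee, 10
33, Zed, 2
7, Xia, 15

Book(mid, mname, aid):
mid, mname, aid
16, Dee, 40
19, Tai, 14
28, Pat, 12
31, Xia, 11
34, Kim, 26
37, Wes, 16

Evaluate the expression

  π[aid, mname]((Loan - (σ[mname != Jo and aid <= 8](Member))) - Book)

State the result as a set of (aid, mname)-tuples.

{(15, Xia), (21, Mo), (25, Ned), (27, Bo), (28, Ivy), (32, Ola), (39, Pat)}

σ[mname != Jo and aid <= 8]: keep tuples satisfying mname != Jo and aid <= 8 → {(15, Yan, 7), (24, Lee, 8), (33, Zed, 2)}
Taking the difference: {(23, Pat, 39), (26, Ned, 25), (27, Ivy, 28), (28, Bo, 27), (28, Ola, 32), (35, Mo, 21), (7, Xia, 15)}
Taking the difference: {(23, Pat, 39), (26, Ned, 25), (27, Ivy, 28), (28, Bo, 27), (28, Ola, 32), (35, Mo, 21), (7, Xia, 15)}
π_{aid, mname} gives {(15, Xia), (21, Mo), (25, Ned), (27, Bo), (28, Ivy), (32, Ola), (39, Pat)}.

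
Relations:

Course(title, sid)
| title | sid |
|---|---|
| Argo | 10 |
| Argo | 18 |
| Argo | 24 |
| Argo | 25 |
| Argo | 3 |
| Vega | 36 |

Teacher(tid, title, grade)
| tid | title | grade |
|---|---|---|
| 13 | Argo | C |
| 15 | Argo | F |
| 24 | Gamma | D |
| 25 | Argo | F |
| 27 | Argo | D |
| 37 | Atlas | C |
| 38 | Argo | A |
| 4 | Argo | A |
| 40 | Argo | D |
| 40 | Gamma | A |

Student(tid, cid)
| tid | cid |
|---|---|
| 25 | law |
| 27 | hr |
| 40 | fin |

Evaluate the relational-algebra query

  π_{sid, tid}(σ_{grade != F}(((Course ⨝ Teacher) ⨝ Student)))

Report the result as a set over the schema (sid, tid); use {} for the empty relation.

Natural join on title: {(Argo, 10, 13, C), (Argo, 10, 15, F), (Argo, 10, 25, F), (Argo, 10, 27, D), (Argo, 10, 38, A), (Argo, 10, 4, A), (Argo, 10, 40, D), (Argo, 18, 13, C), (Argo, 18, 15, F), (Argo, 18, 25, F), (Argo, 18, 27, D), (Argo, 18, 38, A), (Argo, 18, 4, A), (Argo, 18, 40, D), (Argo, 24, 13, C), (Argo, 24, 15, F), (Argo, 24, 25, F), (Argo, 24, 27, D), (Argo, 24, 38, A), (Argo, 24, 4, A), (Argo, 24, 40, D), (Argo, 25, 13, C), (Argo, 25, 15, F), (Argo, 25, 25, F), (Argo, 25, 27, D), (Argo, 25, 38, A), (Argo, 25, 4, A), (Argo, 25, 40, D), (Argo, 3, 13, C), (Argo, 3, 15, F), (Argo, 3, 25, F), (Argo, 3, 27, D), (Argo, 3, 38, A), (Argo, 3, 4, A), (Argo, 3, 40, D)}
Natural join on tid: {(Argo, 10, 25, F, law), (Argo, 10, 27, D, hr), (Argo, 10, 40, D, fin), (Argo, 18, 25, F, law), (Argo, 18, 27, D, hr), (Argo, 18, 40, D, fin), (Argo, 24, 25, F, law), (Argo, 24, 27, D, hr), (Argo, 24, 40, D, fin), (Argo, 25, 25, F, law), (Argo, 25, 27, D, hr), (Argo, 25, 40, D, fin), (Argo, 3, 25, F, law), (Argo, 3, 27, D, hr), (Argo, 3, 40, D, fin)}
Filtering on grade != F leaves {(Argo, 10, 27, D, hr), (Argo, 10, 40, D, fin), (Argo, 18, 27, D, hr), (Argo, 18, 40, D, fin), (Argo, 24, 27, D, hr), (Argo, 24, 40, D, fin), (Argo, 25, 27, D, hr), (Argo, 25, 40, D, fin), (Argo, 3, 27, D, hr), (Argo, 3, 40, D, fin)}.
π[sid, tid]: project onto (sid, tid) → {(10, 27), (10, 40), (18, 27), (18, 40), (24, 27), (24, 40), (25, 27), (25, 40), (3, 27), (3, 40)}

{(10, 27), (10, 40), (18, 27), (18, 40), (24, 27), (24, 40), (25, 27), (25, 40), (3, 27), (3, 40)}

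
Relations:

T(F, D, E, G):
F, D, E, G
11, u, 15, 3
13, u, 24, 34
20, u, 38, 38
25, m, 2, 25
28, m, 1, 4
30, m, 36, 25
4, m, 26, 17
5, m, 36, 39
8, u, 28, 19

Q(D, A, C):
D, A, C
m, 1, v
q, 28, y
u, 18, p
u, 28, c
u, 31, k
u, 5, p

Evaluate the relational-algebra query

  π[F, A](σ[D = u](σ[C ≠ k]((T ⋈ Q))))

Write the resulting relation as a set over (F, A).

T ⋈ Q (natural join on D): {(11, u, 15, 3, 18, p), (11, u, 15, 3, 28, c), (11, u, 15, 3, 31, k), (11, u, 15, 3, 5, p), (13, u, 24, 34, 18, p), (13, u, 24, 34, 28, c), (13, u, 24, 34, 31, k), (13, u, 24, 34, 5, p), (20, u, 38, 38, 18, p), (20, u, 38, 38, 28, c), (20, u, 38, 38, 31, k), (20, u, 38, 38, 5, p), (25, m, 2, 25, 1, v), (28, m, 1, 4, 1, v), (30, m, 36, 25, 1, v), (4, m, 26, 17, 1, v), (5, m, 36, 39, 1, v), (8, u, 28, 19, 18, p), (8, u, 28, 19, 28, c), (8, u, 28, 19, 31, k), (8, u, 28, 19, 5, p)}
Filtering on C ≠ k leaves {(11, u, 15, 3, 18, p), (11, u, 15, 3, 28, c), (11, u, 15, 3, 5, p), (13, u, 24, 34, 18, p), (13, u, 24, 34, 28, c), (13, u, 24, 34, 5, p), (20, u, 38, 38, 18, p), (20, u, 38, 38, 28, c), (20, u, 38, 38, 5, p), (25, m, 2, 25, 1, v), (28, m, 1, 4, 1, v), (30, m, 36, 25, 1, v), (4, m, 26, 17, 1, v), (5, m, 36, 39, 1, v), (8, u, 28, 19, 18, p), (8, u, 28, 19, 28, c), (8, u, 28, 19, 5, p)}.
Filtering on D = u leaves {(11, u, 15, 3, 18, p), (11, u, 15, 3, 28, c), (11, u, 15, 3, 5, p), (13, u, 24, 34, 18, p), (13, u, 24, 34, 28, c), (13, u, 24, 34, 5, p), (20, u, 38, 38, 18, p), (20, u, 38, 38, 28, c), (20, u, 38, 38, 5, p), (8, u, 28, 19, 18, p), (8, u, 28, 19, 28, c), (8, u, 28, 19, 5, p)}.
π_{F, A} gives {(11, 18), (11, 28), (11, 5), (13, 18), (13, 28), (13, 5), (20, 18), (20, 28), (20, 5), (8, 18), (8, 28), (8, 5)}.

{(11, 18), (11, 28), (11, 5), (13, 18), (13, 28), (13, 5), (20, 18), (20, 28), (20, 5), (8, 18), (8, 28), (8, 5)}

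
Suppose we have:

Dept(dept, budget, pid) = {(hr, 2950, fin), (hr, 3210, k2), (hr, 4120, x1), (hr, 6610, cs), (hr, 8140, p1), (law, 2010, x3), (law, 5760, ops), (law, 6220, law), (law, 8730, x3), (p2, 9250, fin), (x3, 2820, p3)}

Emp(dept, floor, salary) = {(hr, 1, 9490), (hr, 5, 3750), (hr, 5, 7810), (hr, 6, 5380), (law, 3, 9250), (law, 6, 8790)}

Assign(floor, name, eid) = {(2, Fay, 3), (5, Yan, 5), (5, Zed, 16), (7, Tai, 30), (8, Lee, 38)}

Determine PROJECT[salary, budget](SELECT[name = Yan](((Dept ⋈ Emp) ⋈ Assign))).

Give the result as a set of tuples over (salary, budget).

{(3750, 2950), (3750, 3210), (3750, 4120), (3750, 6610), (3750, 8140), (7810, 2950), (7810, 3210), (7810, 4120), (7810, 6610), (7810, 8140)}

Joining Dept and Emp on dept yields {(hr, 2950, fin, 1, 9490), (hr, 2950, fin, 5, 3750), (hr, 2950, fin, 5, 7810), (hr, 2950, fin, 6, 5380), (hr, 3210, k2, 1, 9490), (hr, 3210, k2, 5, 3750), (hr, 3210, k2, 5, 7810), (hr, 3210, k2, 6, 5380), (hr, 4120, x1, 1, 9490), (hr, 4120, x1, 5, 3750), (hr, 4120, x1, 5, 7810), (hr, 4120, x1, 6, 5380), (hr, 6610, cs, 1, 9490), (hr, 6610, cs, 5, 3750), (hr, 6610, cs, 5, 7810), (hr, 6610, cs, 6, 5380), (hr, 8140, p1, 1, 9490), (hr, 8140, p1, 5, 3750), (hr, 8140, p1, 5, 7810), (hr, 8140, p1, 6, 5380), (law, 2010, x3, 3, 9250), (law, 2010, x3, 6, 8790), (law, 5760, ops, 3, 9250), (law, 5760, ops, 6, 8790), (law, 6220, law, 3, 9250), (law, 6220, law, 6, 8790), (law, 8730, x3, 3, 9250), (law, 8730, x3, 6, 8790)}.
Joining (Dept ⋈ Emp) and Assign on floor yields {(hr, 2950, fin, 5, 3750, Yan, 5), (hr, 2950, fin, 5, 3750, Zed, 16), (hr, 2950, fin, 5, 7810, Yan, 5), (hr, 2950, fin, 5, 7810, Zed, 16), (hr, 3210, k2, 5, 3750, Yan, 5), (hr, 3210, k2, 5, 3750, Zed, 16), (hr, 3210, k2, 5, 7810, Yan, 5), (hr, 3210, k2, 5, 7810, Zed, 16), (hr, 4120, x1, 5, 3750, Yan, 5), (hr, 4120, x1, 5, 3750, Zed, 16), (hr, 4120, x1, 5, 7810, Yan, 5), (hr, 4120, x1, 5, 7810, Zed, 16), (hr, 6610, cs, 5, 3750, Yan, 5), (hr, 6610, cs, 5, 3750, Zed, 16), (hr, 6610, cs, 5, 7810, Yan, 5), (hr, 6610, cs, 5, 7810, Zed, 16), (hr, 8140, p1, 5, 3750, Yan, 5), (hr, 8140, p1, 5, 3750, Zed, 16), (hr, 8140, p1, 5, 7810, Yan, 5), (hr, 8140, p1, 5, 7810, Zed, 16)}.
Filtering on name = Yan leaves {(hr, 2950, fin, 5, 3750, Yan, 5), (hr, 2950, fin, 5, 7810, Yan, 5), (hr, 3210, k2, 5, 3750, Yan, 5), (hr, 3210, k2, 5, 7810, Yan, 5), (hr, 4120, x1, 5, 3750, Yan, 5), (hr, 4120, x1, 5, 7810, Yan, 5), (hr, 6610, cs, 5, 3750, Yan, 5), (hr, 6610, cs, 5, 7810, Yan, 5), (hr, 8140, p1, 5, 3750, Yan, 5), (hr, 8140, p1, 5, 7810, Yan, 5)}.
π_{salary, budget} gives {(3750, 2950), (3750, 3210), (3750, 4120), (3750, 6610), (3750, 8140), (7810, 2950), (7810, 3210), (7810, 4120), (7810, 6610), (7810, 8140)}.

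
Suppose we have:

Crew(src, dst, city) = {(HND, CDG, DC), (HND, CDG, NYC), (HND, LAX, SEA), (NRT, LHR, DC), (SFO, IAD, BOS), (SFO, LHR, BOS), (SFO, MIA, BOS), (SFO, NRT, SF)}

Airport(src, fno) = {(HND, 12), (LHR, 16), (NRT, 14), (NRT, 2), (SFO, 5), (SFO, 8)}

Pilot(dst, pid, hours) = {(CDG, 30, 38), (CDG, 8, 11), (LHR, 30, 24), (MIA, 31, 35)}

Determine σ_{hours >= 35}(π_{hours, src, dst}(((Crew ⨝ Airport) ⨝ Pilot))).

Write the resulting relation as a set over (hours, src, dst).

Joining Crew and Airport on src yields {(HND, CDG, DC, 12), (HND, CDG, NYC, 12), (HND, LAX, SEA, 12), (NRT, LHR, DC, 14), (NRT, LHR, DC, 2), (SFO, IAD, BOS, 5), (SFO, IAD, BOS, 8), (SFO, LHR, BOS, 5), (SFO, LHR, BOS, 8), (SFO, MIA, BOS, 5), (SFO, MIA, BOS, 8), (SFO, NRT, SF, 5), (SFO, NRT, SF, 8)}.
Joining (Crew ⨝ Airport) and Pilot on dst yields {(HND, CDG, DC, 12, 30, 38), (HND, CDG, DC, 12, 8, 11), (HND, CDG, NYC, 12, 30, 38), (HND, CDG, NYC, 12, 8, 11), (NRT, LHR, DC, 14, 30, 24), (NRT, LHR, DC, 2, 30, 24), (SFO, LHR, BOS, 5, 30, 24), (SFO, LHR, BOS, 8, 30, 24), (SFO, MIA, BOS, 5, 31, 35), (SFO, MIA, BOS, 8, 31, 35)}.
Projecting to hours, src, dst (5 duplicate(s) eliminated): {(11, HND, CDG), (24, NRT, LHR), (24, SFO, LHR), (35, SFO, MIA), (38, HND, CDG)}
Filtering on hours >= 35 leaves {(35, SFO, MIA), (38, HND, CDG)}.

{(35, SFO, MIA), (38, HND, CDG)}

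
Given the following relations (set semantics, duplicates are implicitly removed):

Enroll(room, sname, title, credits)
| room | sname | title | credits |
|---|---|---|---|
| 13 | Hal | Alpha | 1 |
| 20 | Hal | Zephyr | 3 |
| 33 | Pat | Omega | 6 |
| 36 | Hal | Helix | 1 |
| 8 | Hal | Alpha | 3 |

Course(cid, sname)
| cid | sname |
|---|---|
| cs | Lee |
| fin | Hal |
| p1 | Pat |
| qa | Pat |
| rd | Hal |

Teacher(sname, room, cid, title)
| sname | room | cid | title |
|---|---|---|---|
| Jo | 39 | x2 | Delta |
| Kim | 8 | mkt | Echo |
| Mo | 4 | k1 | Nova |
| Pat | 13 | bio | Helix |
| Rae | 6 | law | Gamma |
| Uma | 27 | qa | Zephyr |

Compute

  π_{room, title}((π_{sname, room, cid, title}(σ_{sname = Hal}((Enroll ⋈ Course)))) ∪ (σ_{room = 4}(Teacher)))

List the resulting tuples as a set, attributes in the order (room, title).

Joining Enroll and Course on sname yields {(13, Hal, Alpha, 1, fin), (13, Hal, Alpha, 1, rd), (20, Hal, Zephyr, 3, fin), (20, Hal, Zephyr, 3, rd), (33, Pat, Omega, 6, p1), (33, Pat, Omega, 6, qa), (36, Hal, Helix, 1, fin), (36, Hal, Helix, 1, rd), (8, Hal, Alpha, 3, fin), (8, Hal, Alpha, 3, rd)}.
Filtering on sname = Hal leaves {(13, Hal, Alpha, 1, fin), (13, Hal, Alpha, 1, rd), (20, Hal, Zephyr, 3, fin), (20, Hal, Zephyr, 3, rd), (36, Hal, Helix, 1, fin), (36, Hal, Helix, 1, rd), (8, Hal, Alpha, 3, fin), (8, Hal, Alpha, 3, rd)}.
Keep only column(s) sname, room, cid, title: {(Hal, 13, fin, Alpha), (Hal, 13, rd, Alpha), (Hal, 20, fin, Zephyr), (Hal, 20, rd, Zephyr), (Hal, 36, fin, Helix), (Hal, 36, rd, Helix), (Hal, 8, fin, Alpha), (Hal, 8, rd, Alpha)}
Filtering on room = 4 leaves {(Mo, 4, k1, Nova)}.
Set union of the two operands is {(Hal, 13, fin, Alpha), (Hal, 13, rd, Alpha), (Hal, 20, fin, Zephyr), (Hal, 20, rd, Zephyr), (Hal, 36, fin, Helix), (Hal, 36, rd, Helix), (Hal, 8, fin, Alpha), (Hal, 8, rd, Alpha), (Mo, 4, k1, Nova)}.
Keep only column(s) room, title (4 duplicate(s) eliminated): {(13, Alpha), (20, Zephyr), (36, Helix), (4, Nova), (8, Alpha)}

{(13, Alpha), (20, Zephyr), (36, Helix), (4, Nova), (8, Alpha)}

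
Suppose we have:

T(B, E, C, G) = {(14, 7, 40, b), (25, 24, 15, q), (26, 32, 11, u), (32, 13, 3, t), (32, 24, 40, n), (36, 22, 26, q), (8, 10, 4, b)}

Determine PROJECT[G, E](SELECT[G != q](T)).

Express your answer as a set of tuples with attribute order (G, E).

{(b, 10), (b, 7), (n, 24), (t, 13), (u, 32)}

σ[G != q]: keep tuples satisfying G != q → {(14, 7, 40, b), (26, 32, 11, u), (32, 13, 3, t), (32, 24, 40, n), (8, 10, 4, b)}
Keep only column(s) G, E: {(b, 10), (b, 7), (n, 24), (t, 13), (u, 32)}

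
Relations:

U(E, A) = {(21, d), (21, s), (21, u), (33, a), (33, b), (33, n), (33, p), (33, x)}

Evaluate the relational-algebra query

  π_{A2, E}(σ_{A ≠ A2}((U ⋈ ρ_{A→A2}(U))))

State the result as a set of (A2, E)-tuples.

{(a, 33), (b, 33), (d, 21), (n, 33), (p, 33), (s, 21), (u, 21), (x, 33)}

ρ[A→A2]: schema becomes (E, A2); tuples unchanged.
Joining U and ρ_{A→A2}(U) on E yields {(21, d, d), (21, d, s), (21, d, u), (21, s, d), (21, s, s), (21, s, u), (21, u, d), (21, u, s), (21, u, u), (33, a, a), (33, a, b), (33, a, n), (33, a, p), (33, a, x), (33, b, a), (33, b, b), (33, b, n), (33, b, p), (33, b, x), (33, n, a), (33, n, b), (33, n, n), (33, n, p), (33, n, x), (33, p, a), (33, p, b), (33, p, n), (33, p, p), (33, p, x), (33, x, a), (33, x, b), (33, x, n), (33, x, p), (33, x, x)}.
Selection A ≠ A2: {(21, d, s), (21, d, u), (21, s, d), (21, s, u), (21, u, d), (21, u, s), (33, a, b), (33, a, n), (33, a, p), (33, a, x), (33, b, a), (33, b, n), (33, b, p), (33, b, x), (33, n, a), (33, n, b), (33, n, p), (33, n, x), (33, p, a), (33, p, b), (33, p, n), (33, p, x), (33, x, a), (33, x, b), (33, x, n), (33, x, p)}
π_{A2, E} gives {(a, 33), (b, 33), (d, 21), (n, 33), (p, 33), (s, 21), (u, 21), (x, 33)} (18 duplicate(s) eliminated).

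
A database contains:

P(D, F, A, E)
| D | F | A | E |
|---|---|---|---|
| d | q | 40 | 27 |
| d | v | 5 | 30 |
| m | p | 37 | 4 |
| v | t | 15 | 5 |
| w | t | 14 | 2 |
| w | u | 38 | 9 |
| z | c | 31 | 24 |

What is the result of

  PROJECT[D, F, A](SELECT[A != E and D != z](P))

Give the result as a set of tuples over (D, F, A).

{(d, q, 40), (d, v, 5), (m, p, 37), (v, t, 15), (w, t, 14), (w, u, 38)}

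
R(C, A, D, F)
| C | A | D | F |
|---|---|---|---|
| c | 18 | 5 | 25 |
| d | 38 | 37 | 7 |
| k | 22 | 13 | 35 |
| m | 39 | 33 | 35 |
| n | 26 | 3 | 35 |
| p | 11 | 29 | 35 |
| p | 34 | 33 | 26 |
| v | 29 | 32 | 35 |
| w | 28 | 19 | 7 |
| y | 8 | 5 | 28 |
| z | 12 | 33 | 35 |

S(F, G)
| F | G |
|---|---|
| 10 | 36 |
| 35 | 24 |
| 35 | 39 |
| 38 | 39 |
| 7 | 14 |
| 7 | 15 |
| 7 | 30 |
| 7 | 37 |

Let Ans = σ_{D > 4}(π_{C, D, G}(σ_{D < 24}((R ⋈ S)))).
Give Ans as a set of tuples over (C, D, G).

{(k, 13, 24), (k, 13, 39), (w, 19, 14), (w, 19, 15), (w, 19, 30), (w, 19, 37)}

Joining R and S on F yields {(d, 38, 37, 7, 14), (d, 38, 37, 7, 15), (d, 38, 37, 7, 30), (d, 38, 37, 7, 37), (k, 22, 13, 35, 24), (k, 22, 13, 35, 39), (m, 39, 33, 35, 24), (m, 39, 33, 35, 39), (n, 26, 3, 35, 24), (n, 26, 3, 35, 39), (p, 11, 29, 35, 24), (p, 11, 29, 35, 39), (v, 29, 32, 35, 24), (v, 29, 32, 35, 39), (w, 28, 19, 7, 14), (w, 28, 19, 7, 15), (w, 28, 19, 7, 30), (w, 28, 19, 7, 37), (z, 12, 33, 35, 24), (z, 12, 33, 35, 39)}.
Apply σ_{D < 24}; surviving tuples: {(k, 22, 13, 35, 24), (k, 22, 13, 35, 39), (n, 26, 3, 35, 24), (n, 26, 3, 35, 39), (w, 28, 19, 7, 14), (w, 28, 19, 7, 15), (w, 28, 19, 7, 30), (w, 28, 19, 7, 37)}
Projecting to C, D, G: {(k, 13, 24), (k, 13, 39), (n, 3, 24), (n, 3, 39), (w, 19, 14), (w, 19, 15), (w, 19, 30), (w, 19, 37)}
Apply σ_{D > 4}; surviving tuples: {(k, 13, 24), (k, 13, 39), (w, 19, 14), (w, 19, 15), (w, 19, 30), (w, 19, 37)}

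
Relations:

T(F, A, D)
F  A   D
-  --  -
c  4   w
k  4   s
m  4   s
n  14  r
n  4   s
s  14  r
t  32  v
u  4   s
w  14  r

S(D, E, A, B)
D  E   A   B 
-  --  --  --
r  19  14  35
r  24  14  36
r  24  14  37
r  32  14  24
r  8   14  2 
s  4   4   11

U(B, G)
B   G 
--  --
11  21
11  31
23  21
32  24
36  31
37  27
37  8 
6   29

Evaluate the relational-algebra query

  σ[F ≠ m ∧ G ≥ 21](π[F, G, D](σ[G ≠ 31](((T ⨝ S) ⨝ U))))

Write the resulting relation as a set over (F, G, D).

T ⋈ S (natural join on A, D): {(k, 4, s, 4, 11), (m, 4, s, 4, 11), (n, 14, r, 19, 35), (n, 14, r, 24, 36), (n, 14, r, 24, 37), (n, 14, r, 32, 24), (n, 14, r, 8, 2), (n, 4, s, 4, 11), (s, 14, r, 19, 35), (s, 14, r, 24, 36), (s, 14, r, 24, 37), (s, 14, r, 32, 24), (s, 14, r, 8, 2), (u, 4, s, 4, 11), (w, 14, r, 19, 35), (w, 14, r, 24, 36), (w, 14, r, 24, 37), (w, 14, r, 32, 24), (w, 14, r, 8, 2)}
(T ⨝ S) ⋈ U (natural join on B): {(k, 4, s, 4, 11, 21), (k, 4, s, 4, 11, 31), (m, 4, s, 4, 11, 21), (m, 4, s, 4, 11, 31), (n, 14, r, 24, 36, 31), (n, 14, r, 24, 37, 27), (n, 14, r, 24, 37, 8), (n, 4, s, 4, 11, 21), (n, 4, s, 4, 11, 31), (s, 14, r, 24, 36, 31), (s, 14, r, 24, 37, 27), (s, 14, r, 24, 37, 8), (u, 4, s, 4, 11, 21), (u, 4, s, 4, 11, 31), (w, 14, r, 24, 36, 31), (w, 14, r, 24, 37, 27), (w, 14, r, 24, 37, 8)}
σ[G ≠ 31]: keep tuples satisfying G ≠ 31 → {(k, 4, s, 4, 11, 21), (m, 4, s, 4, 11, 21), (n, 14, r, 24, 37, 27), (n, 14, r, 24, 37, 8), (n, 4, s, 4, 11, 21), (s, 14, r, 24, 37, 27), (s, 14, r, 24, 37, 8), (u, 4, s, 4, 11, 21), (w, 14, r, 24, 37, 27), (w, 14, r, 24, 37, 8)}
π[F, G, D]: project onto (F, G, D) → {(k, 21, s), (m, 21, s), (n, 21, s), (n, 27, r), (n, 8, r), (s, 27, r), (s, 8, r), (u, 21, s), (w, 27, r), (w, 8, r)}
σ[F ≠ m ∧ G ≥ 21]: keep tuples satisfying F ≠ m ∧ G ≥ 21 → {(k, 21, s), (n, 21, s), (n, 27, r), (s, 27, r), (u, 21, s), (w, 27, r)}

{(k, 21, s), (n, 21, s), (n, 27, r), (s, 27, r), (u, 21, s), (w, 27, r)}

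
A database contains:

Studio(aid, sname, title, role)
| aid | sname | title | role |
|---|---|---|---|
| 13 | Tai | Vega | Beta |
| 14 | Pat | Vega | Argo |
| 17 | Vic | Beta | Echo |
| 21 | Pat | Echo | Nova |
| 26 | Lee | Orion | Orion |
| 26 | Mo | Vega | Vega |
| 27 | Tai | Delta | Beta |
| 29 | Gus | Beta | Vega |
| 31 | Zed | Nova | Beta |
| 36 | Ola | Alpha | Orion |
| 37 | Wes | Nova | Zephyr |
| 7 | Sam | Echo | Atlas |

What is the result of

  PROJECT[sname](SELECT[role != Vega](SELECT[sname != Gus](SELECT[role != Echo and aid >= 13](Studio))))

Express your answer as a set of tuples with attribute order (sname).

{Lee, Ola, Pat, Tai, Wes, Zed}

Apply σ_{role != Echo and aid >= 13}; surviving tuples: {(13, Tai, Vega, Beta), (14, Pat, Vega, Argo), (21, Pat, Echo, Nova), (26, Lee, Orion, Orion), (26, Mo, Vega, Vega), (27, Tai, Delta, Beta), (29, Gus, Beta, Vega), (31, Zed, Nova, Beta), (36, Ola, Alpha, Orion), (37, Wes, Nova, Zephyr)}
Apply σ_{sname != Gus}; surviving tuples: {(13, Tai, Vega, Beta), (14, Pat, Vega, Argo), (21, Pat, Echo, Nova), (26, Lee, Orion, Orion), (26, Mo, Vega, Vega), (27, Tai, Delta, Beta), (31, Zed, Nova, Beta), (36, Ola, Alpha, Orion), (37, Wes, Nova, Zephyr)}
Apply σ_{role != Vega}; surviving tuples: {(13, Tai, Vega, Beta), (14, Pat, Vega, Argo), (21, Pat, Echo, Nova), (26, Lee, Orion, Orion), (27, Tai, Delta, Beta), (31, Zed, Nova, Beta), (36, Ola, Alpha, Orion), (37, Wes, Nova, Zephyr)}
Projecting to sname (2 duplicate(s) eliminated): {Lee, Ola, Pat, Tai, Wes, Zed}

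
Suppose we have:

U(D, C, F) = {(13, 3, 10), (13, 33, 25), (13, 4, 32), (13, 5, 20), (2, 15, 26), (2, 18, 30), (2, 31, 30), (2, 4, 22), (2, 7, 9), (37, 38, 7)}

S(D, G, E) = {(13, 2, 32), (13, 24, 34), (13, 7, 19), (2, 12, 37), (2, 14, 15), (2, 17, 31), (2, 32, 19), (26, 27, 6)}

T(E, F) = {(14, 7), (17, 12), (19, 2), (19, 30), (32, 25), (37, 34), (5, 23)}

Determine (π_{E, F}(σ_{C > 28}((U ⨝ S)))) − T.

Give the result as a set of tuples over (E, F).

{(15, 30), (19, 25), (31, 30), (34, 25), (37, 30)}

Natural join on D: {(13, 3, 10, 2, 32), (13, 3, 10, 24, 34), (13, 3, 10, 7, 19), (13, 33, 25, 2, 32), (13, 33, 25, 24, 34), (13, 33, 25, 7, 19), (13, 4, 32, 2, 32), (13, 4, 32, 24, 34), (13, 4, 32, 7, 19), (13, 5, 20, 2, 32), (13, 5, 20, 24, 34), (13, 5, 20, 7, 19), (2, 15, 26, 12, 37), (2, 15, 26, 14, 15), (2, 15, 26, 17, 31), (2, 15, 26, 32, 19), (2, 18, 30, 12, 37), (2, 18, 30, 14, 15), (2, 18, 30, 17, 31), (2, 18, 30, 32, 19), (2, 31, 30, 12, 37), (2, 31, 30, 14, 15), (2, 31, 30, 17, 31), (2, 31, 30, 32, 19), (2, 4, 22, 12, 37), (2, 4, 22, 14, 15), (2, 4, 22, 17, 31), (2, 4, 22, 32, 19), (2, 7, 9, 12, 37), (2, 7, 9, 14, 15), (2, 7, 9, 17, 31), (2, 7, 9, 32, 19)}
Apply σ_{C > 28}; surviving tuples: {(13, 33, 25, 2, 32), (13, 33, 25, 24, 34), (13, 33, 25, 7, 19), (2, 31, 30, 12, 37), (2, 31, 30, 14, 15), (2, 31, 30, 17, 31), (2, 31, 30, 32, 19)}
Keep only column(s) E, F: {(15, 30), (19, 25), (19, 30), (31, 30), (32, 25), (34, 25), (37, 30)}
Taking the difference: {(15, 30), (19, 25), (31, 30), (34, 25), (37, 30)}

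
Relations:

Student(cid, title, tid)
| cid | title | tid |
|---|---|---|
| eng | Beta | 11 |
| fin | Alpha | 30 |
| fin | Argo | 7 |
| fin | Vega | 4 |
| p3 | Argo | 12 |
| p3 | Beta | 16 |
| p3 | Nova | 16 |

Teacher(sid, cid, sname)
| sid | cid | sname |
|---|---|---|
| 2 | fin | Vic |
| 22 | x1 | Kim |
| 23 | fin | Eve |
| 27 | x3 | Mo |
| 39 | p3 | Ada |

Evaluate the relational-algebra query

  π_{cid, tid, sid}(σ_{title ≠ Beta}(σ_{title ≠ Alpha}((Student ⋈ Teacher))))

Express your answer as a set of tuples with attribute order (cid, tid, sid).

Student ⋈ Teacher (natural join on cid): {(fin, Alpha, 30, 2, Vic), (fin, Alpha, 30, 23, Eve), (fin, Argo, 7, 2, Vic), (fin, Argo, 7, 23, Eve), (fin, Vega, 4, 2, Vic), (fin, Vega, 4, 23, Eve), (p3, Argo, 12, 39, Ada), (p3, Beta, 16, 39, Ada), (p3, Nova, 16, 39, Ada)}
Filtering on title ≠ Alpha leaves {(fin, Argo, 7, 2, Vic), (fin, Argo, 7, 23, Eve), (fin, Vega, 4, 2, Vic), (fin, Vega, 4, 23, Eve), (p3, Argo, 12, 39, Ada), (p3, Beta, 16, 39, Ada), (p3, Nova, 16, 39, Ada)}.
Filtering on title ≠ Beta leaves {(fin, Argo, 7, 2, Vic), (fin, Argo, 7, 23, Eve), (fin, Vega, 4, 2, Vic), (fin, Vega, 4, 23, Eve), (p3, Argo, 12, 39, Ada), (p3, Nova, 16, 39, Ada)}.
Projecting to cid, tid, sid: {(fin, 4, 2), (fin, 4, 23), (fin, 7, 2), (fin, 7, 23), (p3, 12, 39), (p3, 16, 39)}

{(fin, 4, 2), (fin, 4, 23), (fin, 7, 2), (fin, 7, 23), (p3, 12, 39), (p3, 16, 39)}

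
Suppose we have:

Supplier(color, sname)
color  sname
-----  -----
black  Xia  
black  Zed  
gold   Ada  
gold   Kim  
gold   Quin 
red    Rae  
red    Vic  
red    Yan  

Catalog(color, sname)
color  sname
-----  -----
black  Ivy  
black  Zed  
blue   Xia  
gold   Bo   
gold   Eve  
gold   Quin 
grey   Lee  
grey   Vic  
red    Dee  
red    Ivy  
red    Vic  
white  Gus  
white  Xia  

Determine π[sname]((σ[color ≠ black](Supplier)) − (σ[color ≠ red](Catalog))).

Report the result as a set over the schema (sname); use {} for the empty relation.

Selection color ≠ black: {(gold, Ada), (gold, Kim), (gold, Quin), (red, Rae), (red, Vic), (red, Yan)}
Selection color ≠ red: {(black, Ivy), (black, Zed), (blue, Xia), (gold, Bo), (gold, Eve), (gold, Quin), (grey, Lee), (grey, Vic), (white, Gus), (white, Xia)}
Taking the difference: {(gold, Ada), (gold, Kim), (red, Rae), (red, Vic), (red, Yan)}
π[sname]: project onto (sname) → {Ada, Kim, Rae, Vic, Yan}

{Ada, Kim, Rae, Vic, Yan}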